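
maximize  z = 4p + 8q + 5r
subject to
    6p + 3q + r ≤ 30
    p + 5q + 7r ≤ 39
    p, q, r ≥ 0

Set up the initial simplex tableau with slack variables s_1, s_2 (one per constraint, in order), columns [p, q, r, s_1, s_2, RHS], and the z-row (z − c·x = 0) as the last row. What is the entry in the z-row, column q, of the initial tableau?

The z-row carries the negated objective coefficients: the q entry is -8.

-8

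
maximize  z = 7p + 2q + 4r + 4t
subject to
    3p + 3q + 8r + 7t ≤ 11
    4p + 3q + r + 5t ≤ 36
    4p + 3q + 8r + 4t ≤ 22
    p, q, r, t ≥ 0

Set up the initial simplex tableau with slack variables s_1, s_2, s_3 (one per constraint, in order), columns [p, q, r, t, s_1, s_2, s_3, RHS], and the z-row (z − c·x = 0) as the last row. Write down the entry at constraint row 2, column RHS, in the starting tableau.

The RHS of constraint 2 is b_2 = 36.

36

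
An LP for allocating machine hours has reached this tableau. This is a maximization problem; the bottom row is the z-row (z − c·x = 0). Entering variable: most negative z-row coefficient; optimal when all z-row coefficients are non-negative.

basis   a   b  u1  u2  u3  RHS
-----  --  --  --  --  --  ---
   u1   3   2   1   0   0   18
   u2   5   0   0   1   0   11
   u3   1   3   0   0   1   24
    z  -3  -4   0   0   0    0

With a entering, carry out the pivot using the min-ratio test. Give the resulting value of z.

Ratio test on column a — row 1: 18/3 = 6; row 2: 11/5 = 11/5; row 3: 24/1 = 24. Minimum is 11/5 at row 2 (u2 leaves); pivot element 5.
Pivot on row 2; the z-row RHS becomes 0 − (-3)·(11/5) = 33/5.

33/5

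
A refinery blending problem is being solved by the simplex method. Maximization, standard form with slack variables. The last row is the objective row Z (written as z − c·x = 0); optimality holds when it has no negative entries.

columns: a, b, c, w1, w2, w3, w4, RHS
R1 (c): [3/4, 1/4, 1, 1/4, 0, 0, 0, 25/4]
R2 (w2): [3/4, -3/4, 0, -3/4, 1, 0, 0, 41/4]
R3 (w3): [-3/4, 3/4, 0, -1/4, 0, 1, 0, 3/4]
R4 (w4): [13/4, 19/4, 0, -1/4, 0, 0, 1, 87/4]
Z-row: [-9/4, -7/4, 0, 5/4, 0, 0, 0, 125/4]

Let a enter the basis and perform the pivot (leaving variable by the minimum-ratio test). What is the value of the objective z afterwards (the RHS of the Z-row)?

Ratio test on column a — row 1: (25/4)/(3/4) = 25/3; row 2: (41/4)/(3/4) = 41/3; row 3: entry -3/4 ≤ 0; row 4: (87/4)/(13/4) = 87/13. Minimum is 87/13 at row 4 (w4 leaves); pivot element 13/4.
Pivot on row 4; the Z-row RHS becomes 125/4 − (-9/4)·(87/13) = 602/13.

602/13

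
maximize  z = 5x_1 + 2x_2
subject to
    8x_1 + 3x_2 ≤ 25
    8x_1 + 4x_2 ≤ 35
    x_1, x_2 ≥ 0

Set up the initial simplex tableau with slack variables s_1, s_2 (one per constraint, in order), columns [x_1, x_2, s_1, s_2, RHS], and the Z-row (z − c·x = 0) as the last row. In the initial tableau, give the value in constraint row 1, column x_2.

3

Constraint 1 has coefficient 3 on x_2.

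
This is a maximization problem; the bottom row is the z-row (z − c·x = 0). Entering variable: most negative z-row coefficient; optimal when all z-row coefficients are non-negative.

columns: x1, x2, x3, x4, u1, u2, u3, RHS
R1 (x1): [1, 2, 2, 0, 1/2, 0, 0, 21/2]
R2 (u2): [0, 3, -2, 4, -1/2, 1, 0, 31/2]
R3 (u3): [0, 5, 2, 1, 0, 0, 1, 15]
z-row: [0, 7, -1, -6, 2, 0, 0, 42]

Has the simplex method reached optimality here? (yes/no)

no

The z-row has a negative entry -6 in column x4, so it is not optimal.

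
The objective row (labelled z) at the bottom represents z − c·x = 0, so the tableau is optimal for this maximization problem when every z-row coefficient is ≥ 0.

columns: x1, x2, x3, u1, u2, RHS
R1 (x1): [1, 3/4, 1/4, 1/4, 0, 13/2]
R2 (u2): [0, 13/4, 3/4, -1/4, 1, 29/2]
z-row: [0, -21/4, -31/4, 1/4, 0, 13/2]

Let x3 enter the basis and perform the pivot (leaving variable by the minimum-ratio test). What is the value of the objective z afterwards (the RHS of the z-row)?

Ratio test on column x3 — row 1: (13/2)/(1/4) = 26; row 2: (29/2)/(3/4) = 58/3. Minimum is 58/3 at row 2 (u2 leaves); pivot element 3/4.
Pivot on row 2; the z-row RHS becomes 13/2 − (-31/4)·(58/3) = 469/3.

469/3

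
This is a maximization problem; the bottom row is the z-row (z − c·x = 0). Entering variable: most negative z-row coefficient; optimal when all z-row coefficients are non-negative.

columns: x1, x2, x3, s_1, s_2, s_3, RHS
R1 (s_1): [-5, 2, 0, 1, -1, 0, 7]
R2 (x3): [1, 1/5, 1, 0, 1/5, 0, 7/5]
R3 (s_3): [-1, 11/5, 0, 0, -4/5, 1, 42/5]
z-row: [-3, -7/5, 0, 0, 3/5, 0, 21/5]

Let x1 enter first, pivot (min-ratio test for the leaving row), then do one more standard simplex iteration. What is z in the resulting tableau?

35/3

Ratio test on column x1 — row 1: entry -5 ≤ 0; row 2: (7/5)/1 = 7/5; row 3: entry -1 ≤ 0. Minimum is 7/5 at row 2 (x3 leaves); pivot element 1.
Pivot on row 2; the z-row RHS becomes 21/5 − (-3)·(7/5) = 42/5.
Next entering variable (most negative z-row entry -4/5): x2.
Ratio test on column x2 — row 1: 14/3 = 14/3; row 2: (7/5)/(1/5) = 7; row 3: (49/5)/(12/5) = 49/12. Minimum is 49/12 at row 3 (s_3 leaves); pivot element 12/5.
After the second pivot the z-row RHS is 42/5 − (-4/5)·(49/12) = 35/3.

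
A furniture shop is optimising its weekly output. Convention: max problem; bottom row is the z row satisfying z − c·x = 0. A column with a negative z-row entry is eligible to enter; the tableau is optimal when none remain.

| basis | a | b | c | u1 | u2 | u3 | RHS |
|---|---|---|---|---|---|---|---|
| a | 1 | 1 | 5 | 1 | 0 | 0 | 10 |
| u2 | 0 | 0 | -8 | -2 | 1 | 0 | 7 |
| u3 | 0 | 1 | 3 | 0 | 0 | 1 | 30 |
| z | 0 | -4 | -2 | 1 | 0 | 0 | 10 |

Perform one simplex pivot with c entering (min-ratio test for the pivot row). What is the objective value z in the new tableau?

14

Ratio test on column c — row 1: 10/5 = 2; row 2: entry -8 ≤ 0; row 3: 30/3 = 10. Minimum is 2 at row 1 (a leaves); pivot element 5.
Pivot on row 1; the z-row RHS becomes 10 − (-2)·2 = 14.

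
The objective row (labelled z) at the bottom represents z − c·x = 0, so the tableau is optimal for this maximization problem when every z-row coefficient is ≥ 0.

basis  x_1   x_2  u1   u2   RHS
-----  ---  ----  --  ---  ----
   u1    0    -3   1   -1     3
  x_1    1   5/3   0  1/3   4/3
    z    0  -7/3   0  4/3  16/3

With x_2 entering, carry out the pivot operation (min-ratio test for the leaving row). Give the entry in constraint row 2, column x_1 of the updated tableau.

3/5

Ratio test on column x_2 — row 1: entry -3 ≤ 0; row 2: (4/3)/(5/3) = 4/5. Minimum is 4/5 at row 2 (x_1 leaves); pivot element 5/3.
Divide row 2 by 5/3; eliminate column x_2 from the other rows.
In the new row 2, the x_1 entry is the old entry divided by the pivot: 1/(5/3) = 3/5.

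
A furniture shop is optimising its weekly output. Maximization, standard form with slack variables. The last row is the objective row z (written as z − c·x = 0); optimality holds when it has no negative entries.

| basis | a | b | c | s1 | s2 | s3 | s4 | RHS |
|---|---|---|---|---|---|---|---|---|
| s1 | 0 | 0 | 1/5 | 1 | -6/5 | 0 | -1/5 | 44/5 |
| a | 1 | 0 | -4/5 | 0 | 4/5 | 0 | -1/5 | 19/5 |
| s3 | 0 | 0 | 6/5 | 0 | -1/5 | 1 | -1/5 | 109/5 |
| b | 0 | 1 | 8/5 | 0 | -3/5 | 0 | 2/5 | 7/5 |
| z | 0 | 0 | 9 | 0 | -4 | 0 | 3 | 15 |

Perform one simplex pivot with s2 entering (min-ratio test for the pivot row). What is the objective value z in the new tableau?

34

Ratio test on column s2 — row 1: entry -6/5 ≤ 0; row 2: (19/5)/(4/5) = 19/4; row 3: entry -1/5 ≤ 0; row 4: entry -3/5 ≤ 0. Minimum is 19/4 at row 2 (a leaves); pivot element 4/5.
Pivot on row 2; the z-row RHS becomes 15 − (-4)·(19/4) = 34.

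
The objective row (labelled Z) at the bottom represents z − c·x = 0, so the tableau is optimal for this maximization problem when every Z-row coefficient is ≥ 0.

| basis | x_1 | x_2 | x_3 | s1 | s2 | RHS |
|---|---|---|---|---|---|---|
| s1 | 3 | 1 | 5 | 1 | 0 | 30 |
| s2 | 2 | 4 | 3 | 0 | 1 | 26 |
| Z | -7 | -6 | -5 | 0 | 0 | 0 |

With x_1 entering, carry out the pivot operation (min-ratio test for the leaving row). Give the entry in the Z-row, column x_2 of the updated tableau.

-11/3

Ratio test on column x_1 — row 1: 30/3 = 10; row 2: 26/2 = 13. Minimum is 10 at row 1 (s1 leaves); pivot element 3.
Divide row 1 by 3; eliminate column x_1 from the other rows.
Z-row update in column x_2: -6 − (-7)·(1/3) = -11/3.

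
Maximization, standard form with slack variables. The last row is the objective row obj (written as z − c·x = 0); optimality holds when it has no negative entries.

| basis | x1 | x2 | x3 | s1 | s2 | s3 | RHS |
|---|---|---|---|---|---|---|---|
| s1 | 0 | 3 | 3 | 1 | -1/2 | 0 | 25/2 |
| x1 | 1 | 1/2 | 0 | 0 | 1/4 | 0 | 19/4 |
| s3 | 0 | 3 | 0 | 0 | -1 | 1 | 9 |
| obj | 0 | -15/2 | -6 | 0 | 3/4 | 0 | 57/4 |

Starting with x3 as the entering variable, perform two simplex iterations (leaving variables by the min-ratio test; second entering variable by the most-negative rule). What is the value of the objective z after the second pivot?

Ratio test on column x3 — row 1: (25/2)/3 = 25/6; row 2: entry 0 ≤ 0; row 3: entry 0 ≤ 0. Minimum is 25/6 at row 1 (s1 leaves); pivot element 3.
Pivot on row 1; the obj-row RHS becomes 57/4 − (-6)·(25/6) = 157/4.
Next entering variable (most negative obj-row entry -3/2): x2.
Ratio test on column x2 — row 1: (25/6)/1 = 25/6; row 2: (19/4)/(1/2) = 19/2; row 3: 9/3 = 3. Minimum is 3 at row 3 (s3 leaves); pivot element 3.
After the second pivot the obj-row RHS is 157/4 − (-3/2)·3 = 175/4.

175/4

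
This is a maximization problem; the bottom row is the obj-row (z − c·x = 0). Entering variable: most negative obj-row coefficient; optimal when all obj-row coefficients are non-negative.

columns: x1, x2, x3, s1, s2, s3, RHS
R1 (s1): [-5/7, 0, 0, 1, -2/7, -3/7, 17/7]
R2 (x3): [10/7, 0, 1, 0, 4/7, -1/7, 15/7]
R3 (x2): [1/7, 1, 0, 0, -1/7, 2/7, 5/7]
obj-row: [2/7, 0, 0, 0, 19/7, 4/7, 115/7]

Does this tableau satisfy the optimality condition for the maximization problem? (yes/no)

Every obj-row coefficient is ≥ 0, so the tableau is optimal.

yes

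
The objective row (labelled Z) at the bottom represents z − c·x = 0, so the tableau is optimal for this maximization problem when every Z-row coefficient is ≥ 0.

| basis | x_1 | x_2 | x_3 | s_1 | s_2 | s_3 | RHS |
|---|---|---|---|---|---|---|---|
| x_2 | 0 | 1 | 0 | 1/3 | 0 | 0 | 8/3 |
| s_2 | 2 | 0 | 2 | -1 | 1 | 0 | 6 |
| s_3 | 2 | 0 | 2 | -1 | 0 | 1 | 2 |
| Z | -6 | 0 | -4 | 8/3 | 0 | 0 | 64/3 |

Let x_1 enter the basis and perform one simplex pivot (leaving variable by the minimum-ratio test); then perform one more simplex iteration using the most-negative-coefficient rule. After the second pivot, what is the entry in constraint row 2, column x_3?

0

Ratio test on column x_1 — row 1: entry 0 ≤ 0; row 2: 6/2 = 3; row 3: 2/2 = 1. Minimum is 1 at row 3 (s_3 leaves); pivot element 2.
Divide row 3 by 2; eliminate column x_1 from the other rows.
Second iteration: most negative Z-row entry is -1/3 in column s_1, so s_1 enters.
Ratio test on column s_1 — row 1: (8/3)/(1/3) = 8; row 2: entry 0 ≤ 0; row 3: entry -1/2 ≤ 0. Minimum is 8 at row 1 (x_2 leaves); pivot element 1/3.
Divide row 1 by 1/3; eliminate column s_1 from the other rows.
After both pivots, the entry at constraint row 2, column x_3 is 0.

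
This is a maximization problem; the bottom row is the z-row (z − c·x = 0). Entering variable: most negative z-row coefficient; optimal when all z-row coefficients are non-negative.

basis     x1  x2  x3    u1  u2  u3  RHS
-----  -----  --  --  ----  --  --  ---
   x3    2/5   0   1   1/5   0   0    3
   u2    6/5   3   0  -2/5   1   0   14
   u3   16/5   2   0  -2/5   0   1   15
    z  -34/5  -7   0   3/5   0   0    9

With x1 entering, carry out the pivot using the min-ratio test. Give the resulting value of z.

327/8

Ratio test on column x1 — row 1: 3/(2/5) = 15/2; row 2: 14/(6/5) = 35/3; row 3: 15/(16/5) = 75/16. Minimum is 75/16 at row 3 (u3 leaves); pivot element 16/5.
Pivot on row 3; the z-row RHS becomes 9 − (-34/5)·(75/16) = 327/8.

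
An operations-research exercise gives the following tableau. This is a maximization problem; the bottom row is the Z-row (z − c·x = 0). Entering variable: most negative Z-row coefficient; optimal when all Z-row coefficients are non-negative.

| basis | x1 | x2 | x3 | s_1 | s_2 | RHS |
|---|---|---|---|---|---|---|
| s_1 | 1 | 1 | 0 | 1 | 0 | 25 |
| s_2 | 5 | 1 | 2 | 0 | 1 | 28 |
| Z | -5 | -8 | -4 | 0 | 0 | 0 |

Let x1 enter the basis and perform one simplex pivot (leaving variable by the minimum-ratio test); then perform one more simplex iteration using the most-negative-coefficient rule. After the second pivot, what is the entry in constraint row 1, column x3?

Ratio test on column x1 — row 1: 25/1 = 25; row 2: 28/5 = 28/5. Minimum is 28/5 at row 2 (s_2 leaves); pivot element 5.
Divide row 2 by 5; eliminate column x1 from the other rows.
Second iteration: most negative Z-row entry is -7 in column x2, so x2 enters.
Ratio test on column x2 — row 1: (97/5)/(4/5) = 97/4; row 2: (28/5)/(1/5) = 28. Minimum is 97/4 at row 1 (s_1 leaves); pivot element 4/5.
Divide row 1 by 4/5; eliminate column x2 from the other rows.
After both pivots, the entry at constraint row 1, column x3 is -1/2.

-1/2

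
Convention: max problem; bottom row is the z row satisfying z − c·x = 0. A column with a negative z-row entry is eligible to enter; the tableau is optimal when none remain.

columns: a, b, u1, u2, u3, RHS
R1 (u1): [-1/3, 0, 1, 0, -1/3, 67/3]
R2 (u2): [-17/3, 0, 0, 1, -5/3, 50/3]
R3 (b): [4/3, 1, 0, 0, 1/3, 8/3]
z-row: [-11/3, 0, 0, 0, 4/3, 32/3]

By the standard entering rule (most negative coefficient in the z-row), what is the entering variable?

a

Negative z-row entries: a: -11/3.
The most negative is -11/3 in column a, so a enters.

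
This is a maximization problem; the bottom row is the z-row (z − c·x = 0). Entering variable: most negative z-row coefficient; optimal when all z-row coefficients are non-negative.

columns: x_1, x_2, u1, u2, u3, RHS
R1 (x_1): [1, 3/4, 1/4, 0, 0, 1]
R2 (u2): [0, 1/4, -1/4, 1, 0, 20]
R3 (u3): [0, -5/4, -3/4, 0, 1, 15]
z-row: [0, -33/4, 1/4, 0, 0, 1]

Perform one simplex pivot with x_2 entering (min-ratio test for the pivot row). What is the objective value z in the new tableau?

12

Ratio test on column x_2 — row 1: 1/(3/4) = 4/3; row 2: 20/(1/4) = 80; row 3: entry -5/4 ≤ 0. Minimum is 4/3 at row 1 (x_1 leaves); pivot element 3/4.
Pivot on row 1; the z-row RHS becomes 1 − (-33/4)·(4/3) = 12.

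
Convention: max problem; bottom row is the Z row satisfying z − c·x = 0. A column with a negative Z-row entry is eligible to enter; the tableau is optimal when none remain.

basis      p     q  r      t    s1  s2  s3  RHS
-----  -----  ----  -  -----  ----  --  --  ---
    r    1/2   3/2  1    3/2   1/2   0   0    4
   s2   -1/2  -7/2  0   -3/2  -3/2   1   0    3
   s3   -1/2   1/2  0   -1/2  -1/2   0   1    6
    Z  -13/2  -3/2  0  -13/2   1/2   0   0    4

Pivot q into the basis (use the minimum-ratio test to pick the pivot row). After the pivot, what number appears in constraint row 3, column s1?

Ratio test on column q — row 1: 4/(3/2) = 8/3; row 2: entry -7/2 ≤ 0; row 3: 6/(1/2) = 12. Minimum is 8/3 at row 1 (r leaves); pivot element 3/2.
Divide row 1 by 3/2; eliminate column q from the other rows.
Row 3 update in column s1: -1/2 − (1/2)·(1/3) = -2/3.

-2/3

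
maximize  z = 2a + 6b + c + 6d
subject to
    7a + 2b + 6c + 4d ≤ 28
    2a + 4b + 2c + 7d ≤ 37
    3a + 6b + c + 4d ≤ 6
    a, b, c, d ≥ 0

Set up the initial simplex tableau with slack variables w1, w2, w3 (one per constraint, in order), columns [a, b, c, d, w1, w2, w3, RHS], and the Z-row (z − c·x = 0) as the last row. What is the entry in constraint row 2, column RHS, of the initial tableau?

37

The RHS of constraint 2 is b_2 = 37.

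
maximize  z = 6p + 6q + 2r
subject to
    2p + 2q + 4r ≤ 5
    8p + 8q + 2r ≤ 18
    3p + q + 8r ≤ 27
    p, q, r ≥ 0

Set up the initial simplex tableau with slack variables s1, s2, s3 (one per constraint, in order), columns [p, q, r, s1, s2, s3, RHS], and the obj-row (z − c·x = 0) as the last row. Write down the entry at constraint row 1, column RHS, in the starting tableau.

5

The RHS of constraint 1 is b_1 = 5.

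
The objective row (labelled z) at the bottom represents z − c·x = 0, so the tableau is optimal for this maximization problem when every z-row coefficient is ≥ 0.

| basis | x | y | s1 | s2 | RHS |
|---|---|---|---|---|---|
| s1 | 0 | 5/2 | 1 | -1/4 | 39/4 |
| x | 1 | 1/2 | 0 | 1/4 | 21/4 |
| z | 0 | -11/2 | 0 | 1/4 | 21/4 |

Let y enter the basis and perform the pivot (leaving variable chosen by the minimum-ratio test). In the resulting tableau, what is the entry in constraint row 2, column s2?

3/10

Ratio test on column y — row 1: (39/4)/(5/2) = 39/10; row 2: (21/4)/(1/2) = 21/2. Minimum is 39/10 at row 1 (s1 leaves); pivot element 5/2.
Divide row 1 by 5/2; eliminate column y from the other rows.
Row 2 update in column s2: 1/4 − (1/2)·(-1/10) = 3/10.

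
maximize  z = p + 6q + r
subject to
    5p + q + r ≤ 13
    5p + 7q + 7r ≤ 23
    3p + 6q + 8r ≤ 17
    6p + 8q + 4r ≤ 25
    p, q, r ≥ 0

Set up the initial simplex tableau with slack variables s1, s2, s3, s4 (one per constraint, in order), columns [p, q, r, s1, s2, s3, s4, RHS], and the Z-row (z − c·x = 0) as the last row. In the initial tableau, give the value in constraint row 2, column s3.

0

Slack s3 belongs to constraint 3; its column is the unit vector e_3, so the entry in row 2 is 0.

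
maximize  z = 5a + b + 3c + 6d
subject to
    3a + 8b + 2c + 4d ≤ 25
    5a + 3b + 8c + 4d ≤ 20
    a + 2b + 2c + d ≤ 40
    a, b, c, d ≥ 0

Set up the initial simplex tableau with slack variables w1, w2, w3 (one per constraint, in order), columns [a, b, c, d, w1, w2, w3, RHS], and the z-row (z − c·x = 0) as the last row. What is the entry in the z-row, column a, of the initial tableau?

-5

The z-row carries the negated objective coefficients: the a entry is -5.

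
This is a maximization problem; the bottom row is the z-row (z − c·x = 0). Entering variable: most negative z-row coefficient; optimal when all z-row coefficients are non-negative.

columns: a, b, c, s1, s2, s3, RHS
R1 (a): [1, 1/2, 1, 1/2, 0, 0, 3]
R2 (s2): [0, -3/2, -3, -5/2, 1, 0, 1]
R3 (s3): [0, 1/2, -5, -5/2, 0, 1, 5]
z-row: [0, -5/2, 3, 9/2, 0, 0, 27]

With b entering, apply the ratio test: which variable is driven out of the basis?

Column b entries and ratios — a: 3/(1/2) = 6; s2: -3/2 ≤ 0, skip; s3: 5/(1/2) = 10.
Smallest ratio is 6 in the row of a, so a leaves.

a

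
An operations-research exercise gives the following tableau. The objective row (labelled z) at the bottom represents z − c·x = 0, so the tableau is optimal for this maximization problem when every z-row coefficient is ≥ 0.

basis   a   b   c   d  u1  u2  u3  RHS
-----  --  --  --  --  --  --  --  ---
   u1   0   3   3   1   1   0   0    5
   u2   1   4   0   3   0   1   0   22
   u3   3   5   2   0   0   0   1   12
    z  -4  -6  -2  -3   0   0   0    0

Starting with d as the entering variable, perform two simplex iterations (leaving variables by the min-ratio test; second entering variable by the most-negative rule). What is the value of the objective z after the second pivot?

31

Ratio test on column d — row 1: 5/1 = 5; row 2: 22/3 = 22/3; row 3: entry 0 ≤ 0. Minimum is 5 at row 1 (u1 leaves); pivot element 1.
Pivot on row 1; the z-row RHS becomes 0 − (-3)·5 = 15.
Next entering variable (most negative z-row entry -4): a.
Ratio test on column a — row 1: entry 0 ≤ 0; row 2: 7/1 = 7; row 3: 12/3 = 4. Minimum is 4 at row 3 (u3 leaves); pivot element 3.
After the second pivot the z-row RHS is 15 − (-4)·4 = 31.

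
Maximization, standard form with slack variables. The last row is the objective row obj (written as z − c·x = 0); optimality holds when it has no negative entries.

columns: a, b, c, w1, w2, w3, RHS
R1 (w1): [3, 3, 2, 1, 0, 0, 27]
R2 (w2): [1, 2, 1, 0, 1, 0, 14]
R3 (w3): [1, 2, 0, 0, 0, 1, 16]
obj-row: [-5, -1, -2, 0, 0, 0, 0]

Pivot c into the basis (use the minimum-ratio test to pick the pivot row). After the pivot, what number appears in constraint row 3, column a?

Ratio test on column c — row 1: 27/2 = 27/2; row 2: 14/1 = 14; row 3: entry 0 ≤ 0. Minimum is 27/2 at row 1 (w1 leaves); pivot element 2.
Divide row 1 by 2; eliminate column c from the other rows.
Row 3 update in column a: 1 − 0·(3/2) = 1.

1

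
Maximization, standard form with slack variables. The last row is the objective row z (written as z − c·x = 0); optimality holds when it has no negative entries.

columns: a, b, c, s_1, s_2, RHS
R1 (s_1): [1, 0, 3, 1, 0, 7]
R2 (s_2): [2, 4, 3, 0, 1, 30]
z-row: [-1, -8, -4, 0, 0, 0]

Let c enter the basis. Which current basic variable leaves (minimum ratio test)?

s_1

Column c entries and ratios — s_1: 7/3 = 7/3; s_2: 30/3 = 10.
Smallest ratio is 7/3 in the row of s_1, so s_1 leaves.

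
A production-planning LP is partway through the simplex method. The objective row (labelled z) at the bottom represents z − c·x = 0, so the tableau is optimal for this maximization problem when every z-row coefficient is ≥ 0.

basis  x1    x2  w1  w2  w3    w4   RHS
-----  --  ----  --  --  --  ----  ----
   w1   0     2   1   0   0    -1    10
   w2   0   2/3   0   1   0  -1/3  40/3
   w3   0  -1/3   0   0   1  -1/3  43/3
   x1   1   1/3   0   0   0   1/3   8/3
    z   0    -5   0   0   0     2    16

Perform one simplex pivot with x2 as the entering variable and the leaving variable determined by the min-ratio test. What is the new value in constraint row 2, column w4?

Ratio test on column x2 — row 1: 10/2 = 5; row 2: (40/3)/(2/3) = 20; row 3: entry -1/3 ≤ 0; row 4: (8/3)/(1/3) = 8. Minimum is 5 at row 1 (w1 leaves); pivot element 2.
Divide row 1 by 2; eliminate column x2 from the other rows.
Row 2 update in column w4: -1/3 − (2/3)·(-1/2) = 0.

0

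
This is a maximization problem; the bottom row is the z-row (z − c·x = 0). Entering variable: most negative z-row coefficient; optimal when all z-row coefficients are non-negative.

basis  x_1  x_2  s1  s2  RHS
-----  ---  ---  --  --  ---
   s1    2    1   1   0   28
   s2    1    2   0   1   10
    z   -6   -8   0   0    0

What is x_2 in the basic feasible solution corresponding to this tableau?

0

x_2 is not in the basis, so in the current basic feasible solution x_2 = 0.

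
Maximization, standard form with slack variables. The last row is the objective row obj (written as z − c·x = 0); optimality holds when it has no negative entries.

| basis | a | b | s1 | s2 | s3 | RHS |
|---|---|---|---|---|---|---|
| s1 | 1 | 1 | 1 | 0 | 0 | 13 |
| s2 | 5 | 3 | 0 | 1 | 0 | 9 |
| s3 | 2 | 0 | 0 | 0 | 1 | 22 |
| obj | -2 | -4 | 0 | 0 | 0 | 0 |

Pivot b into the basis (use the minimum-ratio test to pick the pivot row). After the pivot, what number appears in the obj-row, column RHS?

Ratio test on column b — row 1: 13/1 = 13; row 2: 9/3 = 3; row 3: entry 0 ≤ 0. Minimum is 3 at row 2 (s2 leaves); pivot element 3.
Divide row 2 by 3; eliminate column b from the other rows.
obj-row update in column RHS: 0 − (-4)·3 = 12.

12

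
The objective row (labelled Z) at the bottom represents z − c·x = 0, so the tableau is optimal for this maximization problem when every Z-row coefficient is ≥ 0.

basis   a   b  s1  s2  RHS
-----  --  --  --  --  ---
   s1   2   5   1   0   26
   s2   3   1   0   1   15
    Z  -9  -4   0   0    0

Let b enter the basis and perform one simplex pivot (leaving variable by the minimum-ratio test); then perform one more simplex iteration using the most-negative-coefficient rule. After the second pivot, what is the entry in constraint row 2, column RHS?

Ratio test on column b — row 1: 26/5 = 26/5; row 2: 15/1 = 15. Minimum is 26/5 at row 1 (s1 leaves); pivot element 5.
Divide row 1 by 5; eliminate column b from the other rows.
Second iteration: most negative Z-row entry is -37/5 in column a, so a enters.
Ratio test on column a — row 1: (26/5)/(2/5) = 13; row 2: (49/5)/(13/5) = 49/13. Minimum is 49/13 at row 2 (s2 leaves); pivot element 13/5.
Divide row 2 by 13/5; eliminate column a from the other rows.
After both pivots, the entry at constraint row 2, column RHS is 49/13.

49/13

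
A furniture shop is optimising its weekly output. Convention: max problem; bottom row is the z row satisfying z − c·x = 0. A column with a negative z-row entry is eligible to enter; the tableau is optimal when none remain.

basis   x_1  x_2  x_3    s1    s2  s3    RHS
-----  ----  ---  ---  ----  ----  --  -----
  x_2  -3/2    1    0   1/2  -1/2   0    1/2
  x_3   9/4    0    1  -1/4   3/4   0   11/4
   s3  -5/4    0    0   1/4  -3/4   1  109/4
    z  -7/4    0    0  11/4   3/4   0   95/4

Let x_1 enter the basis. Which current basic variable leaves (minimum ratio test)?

Column x_1 entries and ratios — x_2: -3/2 ≤ 0, skip; x_3: (11/4)/(9/4) = 11/9; s3: -5/4 ≤ 0, skip.
Smallest ratio is 11/9 in the row of x_3, so x_3 leaves.

x_3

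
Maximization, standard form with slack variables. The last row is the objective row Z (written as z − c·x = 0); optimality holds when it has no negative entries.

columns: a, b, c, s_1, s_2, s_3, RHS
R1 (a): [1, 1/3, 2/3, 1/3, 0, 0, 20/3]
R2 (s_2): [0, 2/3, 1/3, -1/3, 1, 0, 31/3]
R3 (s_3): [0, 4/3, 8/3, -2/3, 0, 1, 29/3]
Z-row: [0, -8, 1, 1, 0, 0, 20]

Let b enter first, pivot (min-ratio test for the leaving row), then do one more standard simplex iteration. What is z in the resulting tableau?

Ratio test on column b — row 1: (20/3)/(1/3) = 20; row 2: (31/3)/(2/3) = 31/2; row 3: (29/3)/(4/3) = 29/4. Minimum is 29/4 at row 3 (s_3 leaves); pivot element 4/3.
Pivot on row 3; the Z-row RHS becomes 20 − (-8)·(29/4) = 78.
Next entering variable (most negative Z-row entry -3): s_1.
Ratio test on column s_1 — row 1: (17/4)/(1/2) = 17/2; row 2: entry 0 ≤ 0; row 3: entry -1/2 ≤ 0. Minimum is 17/2 at row 1 (a leaves); pivot element 1/2.
After the second pivot the Z-row RHS is 78 − (-3)·(17/2) = 207/2.

207/2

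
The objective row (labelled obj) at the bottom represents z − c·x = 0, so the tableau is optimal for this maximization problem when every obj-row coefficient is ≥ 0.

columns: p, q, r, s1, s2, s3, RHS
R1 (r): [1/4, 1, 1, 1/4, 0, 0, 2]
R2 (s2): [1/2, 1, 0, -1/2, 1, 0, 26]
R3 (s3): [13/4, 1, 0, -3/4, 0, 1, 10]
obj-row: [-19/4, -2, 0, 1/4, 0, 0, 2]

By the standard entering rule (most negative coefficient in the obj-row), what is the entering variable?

p

Negative obj-row entries: p: -19/4, q: -2.
The most negative is -19/4 in column p, so p enters.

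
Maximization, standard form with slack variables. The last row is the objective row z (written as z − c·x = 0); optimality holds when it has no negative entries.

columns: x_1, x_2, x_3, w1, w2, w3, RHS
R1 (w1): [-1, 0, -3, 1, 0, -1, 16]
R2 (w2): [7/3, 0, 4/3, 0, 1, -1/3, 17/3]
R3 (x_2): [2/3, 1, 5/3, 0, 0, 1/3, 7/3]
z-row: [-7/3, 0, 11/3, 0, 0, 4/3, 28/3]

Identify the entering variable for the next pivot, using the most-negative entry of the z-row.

x_1

Negative z-row entries: x_1: -7/3.
The most negative is -7/3 in column x_1, so x_1 enters.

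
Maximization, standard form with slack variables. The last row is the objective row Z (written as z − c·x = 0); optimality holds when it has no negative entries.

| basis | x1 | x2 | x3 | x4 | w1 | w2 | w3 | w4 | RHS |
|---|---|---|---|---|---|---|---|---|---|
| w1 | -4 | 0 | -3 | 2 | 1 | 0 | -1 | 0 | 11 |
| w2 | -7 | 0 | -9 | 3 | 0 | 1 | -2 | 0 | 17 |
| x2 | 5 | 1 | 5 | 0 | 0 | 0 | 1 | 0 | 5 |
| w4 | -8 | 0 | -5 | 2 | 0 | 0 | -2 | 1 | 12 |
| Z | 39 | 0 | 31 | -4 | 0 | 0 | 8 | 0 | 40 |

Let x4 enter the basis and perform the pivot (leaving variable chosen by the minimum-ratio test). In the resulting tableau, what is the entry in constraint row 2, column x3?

-9/2

Ratio test on column x4 — row 1: 11/2 = 11/2; row 2: 17/3 = 17/3; row 3: entry 0 ≤ 0; row 4: 12/2 = 6. Minimum is 11/2 at row 1 (w1 leaves); pivot element 2.
Divide row 1 by 2; eliminate column x4 from the other rows.
Row 2 update in column x3: -9 − 3·(-3/2) = -9/2.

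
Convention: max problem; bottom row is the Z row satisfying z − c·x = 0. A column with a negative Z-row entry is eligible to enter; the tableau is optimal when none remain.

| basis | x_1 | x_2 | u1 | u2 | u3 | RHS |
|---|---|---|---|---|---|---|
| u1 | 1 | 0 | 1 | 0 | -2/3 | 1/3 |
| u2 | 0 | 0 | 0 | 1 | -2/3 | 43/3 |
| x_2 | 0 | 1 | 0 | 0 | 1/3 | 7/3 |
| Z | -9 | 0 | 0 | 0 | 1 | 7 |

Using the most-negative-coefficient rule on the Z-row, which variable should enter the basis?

x_1

Negative Z-row entries: x_1: -9.
The most negative is -9 in column x_1, so x_1 enters.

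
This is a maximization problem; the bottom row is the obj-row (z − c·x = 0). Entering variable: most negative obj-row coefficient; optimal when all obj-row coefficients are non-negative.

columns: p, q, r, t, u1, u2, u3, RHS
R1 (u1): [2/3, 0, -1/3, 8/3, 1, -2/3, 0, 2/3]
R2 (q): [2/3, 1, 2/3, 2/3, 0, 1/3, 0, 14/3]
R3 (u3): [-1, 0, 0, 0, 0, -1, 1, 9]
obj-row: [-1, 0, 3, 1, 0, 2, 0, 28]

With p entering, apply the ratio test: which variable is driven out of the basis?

Column p entries and ratios — u1: (2/3)/(2/3) = 1; q: (14/3)/(2/3) = 7; u3: -1 ≤ 0, skip.
Smallest ratio is 1 in the row of u1, so u1 leaves.

u1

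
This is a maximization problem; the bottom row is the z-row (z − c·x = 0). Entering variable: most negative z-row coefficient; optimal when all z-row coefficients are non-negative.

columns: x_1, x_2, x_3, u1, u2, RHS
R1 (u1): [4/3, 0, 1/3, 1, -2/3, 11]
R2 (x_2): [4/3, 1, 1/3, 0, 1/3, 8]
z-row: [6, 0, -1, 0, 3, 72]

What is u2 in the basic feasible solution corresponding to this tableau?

u2 is not in the basis, so in the current basic feasible solution u2 = 0.

0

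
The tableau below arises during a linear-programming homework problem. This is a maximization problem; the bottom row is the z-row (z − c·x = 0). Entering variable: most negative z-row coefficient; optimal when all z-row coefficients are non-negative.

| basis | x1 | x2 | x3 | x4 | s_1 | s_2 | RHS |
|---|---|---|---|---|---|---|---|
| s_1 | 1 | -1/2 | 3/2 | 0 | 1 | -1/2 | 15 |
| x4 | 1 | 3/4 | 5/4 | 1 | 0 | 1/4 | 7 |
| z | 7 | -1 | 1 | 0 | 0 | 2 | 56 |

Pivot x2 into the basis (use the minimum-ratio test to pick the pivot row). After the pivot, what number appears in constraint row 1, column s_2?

-1/3

Ratio test on column x2 — row 1: entry -1/2 ≤ 0; row 2: 7/(3/4) = 28/3. Minimum is 28/3 at row 2 (x4 leaves); pivot element 3/4.
Divide row 2 by 3/4; eliminate column x2 from the other rows.
Row 1 update in column s_2: -1/2 − (-1/2)·(1/3) = -1/3.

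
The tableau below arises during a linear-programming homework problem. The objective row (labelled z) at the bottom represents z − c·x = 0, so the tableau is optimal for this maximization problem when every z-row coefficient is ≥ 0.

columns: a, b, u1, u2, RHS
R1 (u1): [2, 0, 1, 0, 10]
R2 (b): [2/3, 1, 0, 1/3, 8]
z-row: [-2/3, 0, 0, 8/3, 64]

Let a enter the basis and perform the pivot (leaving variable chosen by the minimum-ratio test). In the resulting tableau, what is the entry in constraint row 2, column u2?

1/3

Ratio test on column a — row 1: 10/2 = 5; row 2: 8/(2/3) = 12. Minimum is 5 at row 1 (u1 leaves); pivot element 2.
Divide row 1 by 2; eliminate column a from the other rows.
Row 2 update in column u2: 1/3 − (2/3)·0 = 1/3.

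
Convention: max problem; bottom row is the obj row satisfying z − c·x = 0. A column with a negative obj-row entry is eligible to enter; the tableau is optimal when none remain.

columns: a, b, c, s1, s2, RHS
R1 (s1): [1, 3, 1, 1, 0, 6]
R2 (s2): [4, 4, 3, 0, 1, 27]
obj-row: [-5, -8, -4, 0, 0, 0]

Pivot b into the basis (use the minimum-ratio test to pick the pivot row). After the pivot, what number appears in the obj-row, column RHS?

Ratio test on column b — row 1: 6/3 = 2; row 2: 27/4 = 27/4. Minimum is 2 at row 1 (s1 leaves); pivot element 3.
Divide row 1 by 3; eliminate column b from the other rows.
obj-row update in column RHS: 0 − (-8)·2 = 16.

16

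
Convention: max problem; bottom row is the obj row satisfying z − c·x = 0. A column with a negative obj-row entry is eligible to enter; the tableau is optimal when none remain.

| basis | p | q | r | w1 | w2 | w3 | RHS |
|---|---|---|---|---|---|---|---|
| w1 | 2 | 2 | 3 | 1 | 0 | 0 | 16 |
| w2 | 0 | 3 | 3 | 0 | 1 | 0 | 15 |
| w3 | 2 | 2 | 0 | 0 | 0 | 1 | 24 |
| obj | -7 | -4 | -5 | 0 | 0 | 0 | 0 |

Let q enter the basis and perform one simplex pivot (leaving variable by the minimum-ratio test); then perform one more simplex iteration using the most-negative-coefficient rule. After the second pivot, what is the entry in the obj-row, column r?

5/2

Ratio test on column q — row 1: 16/2 = 8; row 2: 15/3 = 5; row 3: 24/2 = 12. Minimum is 5 at row 2 (w2 leaves); pivot element 3.
Divide row 2 by 3; eliminate column q from the other rows.
Second iteration: most negative obj-row entry is -7 in column p, so p enters.
Ratio test on column p — row 1: 6/2 = 3; row 2: entry 0 ≤ 0; row 3: 14/2 = 7. Minimum is 3 at row 1 (w1 leaves); pivot element 2.
Divide row 1 by 2; eliminate column p from the other rows.
After both pivots, the entry at the obj-row, column r is 5/2.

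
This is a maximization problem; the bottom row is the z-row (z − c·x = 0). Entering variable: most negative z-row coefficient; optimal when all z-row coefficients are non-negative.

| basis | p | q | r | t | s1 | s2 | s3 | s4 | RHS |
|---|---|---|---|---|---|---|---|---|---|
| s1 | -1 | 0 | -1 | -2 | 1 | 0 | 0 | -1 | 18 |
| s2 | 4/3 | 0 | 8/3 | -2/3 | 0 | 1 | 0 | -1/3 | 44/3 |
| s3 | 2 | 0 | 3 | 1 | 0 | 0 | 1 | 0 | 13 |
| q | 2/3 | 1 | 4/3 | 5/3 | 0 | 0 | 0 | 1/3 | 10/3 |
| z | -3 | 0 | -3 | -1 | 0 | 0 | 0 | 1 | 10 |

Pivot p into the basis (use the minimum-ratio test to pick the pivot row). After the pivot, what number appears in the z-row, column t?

Ratio test on column p — row 1: entry -1 ≤ 0; row 2: (44/3)/(4/3) = 11; row 3: 13/2 = 13/2; row 4: (10/3)/(2/3) = 5. Minimum is 5 at row 4 (q leaves); pivot element 2/3.
Divide row 4 by 2/3; eliminate column p from the other rows.
z-row update in column t: -1 − (-3)·(5/2) = 13/2.

13/2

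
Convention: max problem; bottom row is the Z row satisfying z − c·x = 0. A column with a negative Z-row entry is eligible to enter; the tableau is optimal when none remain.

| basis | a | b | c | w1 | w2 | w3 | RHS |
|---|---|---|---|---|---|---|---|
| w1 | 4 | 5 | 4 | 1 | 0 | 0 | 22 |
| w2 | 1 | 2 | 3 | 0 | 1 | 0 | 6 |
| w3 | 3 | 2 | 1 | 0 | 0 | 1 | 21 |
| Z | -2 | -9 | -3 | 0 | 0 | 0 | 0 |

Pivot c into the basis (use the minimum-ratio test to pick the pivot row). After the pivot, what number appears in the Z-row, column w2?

Ratio test on column c — row 1: 22/4 = 11/2; row 2: 6/3 = 2; row 3: 21/1 = 21. Minimum is 2 at row 2 (w2 leaves); pivot element 3.
Divide row 2 by 3; eliminate column c from the other rows.
Z-row update in column w2: 0 − (-3)·(1/3) = 1.

1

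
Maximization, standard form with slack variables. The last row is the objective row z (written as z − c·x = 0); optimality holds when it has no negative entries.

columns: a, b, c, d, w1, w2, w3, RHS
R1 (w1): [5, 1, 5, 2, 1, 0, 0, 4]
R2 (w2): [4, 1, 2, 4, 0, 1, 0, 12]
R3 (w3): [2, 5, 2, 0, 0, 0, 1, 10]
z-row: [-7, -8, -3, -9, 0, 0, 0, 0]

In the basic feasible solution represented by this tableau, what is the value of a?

a is not in the basis, so in the current basic feasible solution a = 0.

0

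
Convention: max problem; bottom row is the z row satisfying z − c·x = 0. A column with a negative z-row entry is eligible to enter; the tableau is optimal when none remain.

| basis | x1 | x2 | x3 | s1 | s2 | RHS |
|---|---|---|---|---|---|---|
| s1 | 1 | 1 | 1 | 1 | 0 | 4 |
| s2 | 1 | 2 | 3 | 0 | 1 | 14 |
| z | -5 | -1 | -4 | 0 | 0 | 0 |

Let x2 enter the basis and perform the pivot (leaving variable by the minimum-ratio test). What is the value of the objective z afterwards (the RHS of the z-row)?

4

Ratio test on column x2 — row 1: 4/1 = 4; row 2: 14/2 = 7. Minimum is 4 at row 1 (s1 leaves); pivot element 1.
Pivot on row 1; the z-row RHS becomes 0 − (-1)·4 = 4.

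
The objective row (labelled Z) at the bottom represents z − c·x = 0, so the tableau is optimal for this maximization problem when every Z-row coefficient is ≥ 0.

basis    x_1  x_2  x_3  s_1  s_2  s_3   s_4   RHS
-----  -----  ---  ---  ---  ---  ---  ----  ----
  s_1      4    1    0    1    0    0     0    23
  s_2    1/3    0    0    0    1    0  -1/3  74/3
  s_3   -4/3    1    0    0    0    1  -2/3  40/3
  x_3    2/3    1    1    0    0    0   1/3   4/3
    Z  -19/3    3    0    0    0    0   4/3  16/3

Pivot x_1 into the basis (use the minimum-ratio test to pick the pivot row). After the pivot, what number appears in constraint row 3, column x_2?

Ratio test on column x_1 — row 1: 23/4 = 23/4; row 2: (74/3)/(1/3) = 74; row 3: entry -4/3 ≤ 0; row 4: (4/3)/(2/3) = 2. Minimum is 2 at row 4 (x_3 leaves); pivot element 2/3.
Divide row 4 by 2/3; eliminate column x_1 from the other rows.
Row 3 update in column x_2: 1 − (-4/3)·(3/2) = 3.

3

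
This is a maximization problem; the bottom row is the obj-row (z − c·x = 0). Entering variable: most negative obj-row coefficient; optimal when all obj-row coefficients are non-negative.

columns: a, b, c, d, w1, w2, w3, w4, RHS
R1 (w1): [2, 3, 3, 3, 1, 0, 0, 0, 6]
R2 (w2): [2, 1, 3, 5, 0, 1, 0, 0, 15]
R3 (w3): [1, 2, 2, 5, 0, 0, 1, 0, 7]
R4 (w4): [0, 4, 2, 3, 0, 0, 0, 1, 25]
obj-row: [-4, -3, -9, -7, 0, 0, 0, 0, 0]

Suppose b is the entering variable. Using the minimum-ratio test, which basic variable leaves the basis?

Column b entries and ratios — w1: 6/3 = 2; w2: 15/1 = 15; w3: 7/2 = 7/2; w4: 25/4 = 25/4.
Smallest ratio is 2 in the row of w1, so w1 leaves.

w1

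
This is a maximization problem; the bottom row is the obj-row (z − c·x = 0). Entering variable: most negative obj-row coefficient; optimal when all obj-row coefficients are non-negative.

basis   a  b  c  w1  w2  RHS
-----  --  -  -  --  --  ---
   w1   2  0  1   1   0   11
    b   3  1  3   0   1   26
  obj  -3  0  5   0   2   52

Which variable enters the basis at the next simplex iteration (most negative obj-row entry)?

a

Negative obj-row entries: a: -3.
The most negative is -3 in column a, so a enters.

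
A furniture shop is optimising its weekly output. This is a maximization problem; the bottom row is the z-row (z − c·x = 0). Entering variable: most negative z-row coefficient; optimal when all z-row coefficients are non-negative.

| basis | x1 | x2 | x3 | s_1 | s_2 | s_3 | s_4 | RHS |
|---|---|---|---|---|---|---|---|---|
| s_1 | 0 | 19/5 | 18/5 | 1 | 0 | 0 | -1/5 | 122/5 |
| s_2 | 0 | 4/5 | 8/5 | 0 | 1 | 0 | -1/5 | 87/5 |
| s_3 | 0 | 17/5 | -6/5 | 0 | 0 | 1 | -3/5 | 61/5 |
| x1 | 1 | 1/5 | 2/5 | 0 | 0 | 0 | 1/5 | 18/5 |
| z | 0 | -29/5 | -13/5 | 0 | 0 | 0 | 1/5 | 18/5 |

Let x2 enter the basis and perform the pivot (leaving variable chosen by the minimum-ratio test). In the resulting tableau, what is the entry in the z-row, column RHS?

415/17

Ratio test on column x2 — row 1: (122/5)/(19/5) = 122/19; row 2: (87/5)/(4/5) = 87/4; row 3: (61/5)/(17/5) = 61/17; row 4: (18/5)/(1/5) = 18. Minimum is 61/17 at row 3 (s_3 leaves); pivot element 17/5.
Divide row 3 by 17/5; eliminate column x2 from the other rows.
z-row update in column RHS: 18/5 − (-29/5)·(61/17) = 415/17.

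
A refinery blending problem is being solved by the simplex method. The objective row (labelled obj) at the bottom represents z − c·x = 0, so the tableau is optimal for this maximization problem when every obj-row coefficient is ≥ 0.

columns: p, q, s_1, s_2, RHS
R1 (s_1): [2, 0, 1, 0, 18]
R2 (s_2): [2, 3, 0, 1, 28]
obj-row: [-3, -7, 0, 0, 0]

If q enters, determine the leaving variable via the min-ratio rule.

Column q entries and ratios — s_1: 0 ≤ 0, skip; s_2: 28/3 = 28/3.
Smallest ratio is 28/3 in the row of s_2, so s_2 leaves.

s_2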